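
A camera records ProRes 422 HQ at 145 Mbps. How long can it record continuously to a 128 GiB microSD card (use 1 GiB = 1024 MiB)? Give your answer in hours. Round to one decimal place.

2.1 hours

Capacity: 128 GiB = 1,099,512 Mb.
Recording time: 1,099,512 / 145.000 = 7,583 s ≈ 2.11 hours.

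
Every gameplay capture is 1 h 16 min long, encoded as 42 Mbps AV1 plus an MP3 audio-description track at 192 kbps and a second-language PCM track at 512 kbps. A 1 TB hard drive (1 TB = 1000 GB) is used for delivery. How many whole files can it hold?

41

1 h 16 min = 76 min = 4560 s
Audio total: 192 + 512 = 704 kbps = 0.704 Mbps.
Total bitrate: 42.704 Mbps.
Per item: 42.704 Mbps × 4560 s = 194,730 Mb = 24,341 MB.
Capacity: 1 TB = 8,000,000 Mb; 41.08 items → 41 complete.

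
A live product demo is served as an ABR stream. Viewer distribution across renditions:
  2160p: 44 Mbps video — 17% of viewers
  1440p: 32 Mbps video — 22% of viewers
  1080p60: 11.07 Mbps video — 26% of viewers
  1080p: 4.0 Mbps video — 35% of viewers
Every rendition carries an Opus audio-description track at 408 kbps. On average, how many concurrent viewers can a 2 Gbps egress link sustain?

104

Audio: 408 kbps = 0.408 Mbps.
Average per-viewer bitrate: 0.17×44.408 + 0.22×32.408 + 0.26×11.478 + 0.35×4.408 = 19.206 Mbps.
2 Gbps = 2,000 Mbps; 2,000 / 19.206 = 104.13 → 104.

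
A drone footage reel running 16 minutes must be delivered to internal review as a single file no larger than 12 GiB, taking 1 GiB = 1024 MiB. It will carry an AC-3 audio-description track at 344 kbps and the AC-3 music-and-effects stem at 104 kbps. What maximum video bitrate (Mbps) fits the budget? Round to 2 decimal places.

106.93 Mbps

Budget: 12 GiB = 103079.2 Mb.
16 min = 960 s
Total bitrate budget: 103079.2 Mb / 960 s = 107.374 Mbps.
Audio total: 344 + 104 = 448 kbps = 0.448 Mbps.
Video: 107.374 − 0.448 = 106.926 Mbps.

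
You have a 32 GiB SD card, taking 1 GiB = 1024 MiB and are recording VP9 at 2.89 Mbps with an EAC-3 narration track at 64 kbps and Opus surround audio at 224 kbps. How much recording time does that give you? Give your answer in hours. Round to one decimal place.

24.0 hours

Audio total: 64 + 224 = 288 kbps = 0.288 Mbps.
Total bitrate: 2.89 + 0.288 = 3.178 Mbps.
Capacity: 32 GiB = 274,878 Mb.
Recording time: 274,878 / 3.178 = 86,494 s ≈ 24.0 hours.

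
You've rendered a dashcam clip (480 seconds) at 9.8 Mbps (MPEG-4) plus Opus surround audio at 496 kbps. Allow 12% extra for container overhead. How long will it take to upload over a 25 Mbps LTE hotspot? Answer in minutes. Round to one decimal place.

3.7 minutes

Audio: 496 kbps = 0.496 Mbps.
Total bitrate: 10.296 Mbps.
File: 10.296 Mbps × 480 s = 4942.1 Mb.
With 12% container overhead: ×1.12. → 5535.1 Mb.
At 25 Mbps: 5535.1 / 25 = 221.4 s ≈ 3.69 minutes.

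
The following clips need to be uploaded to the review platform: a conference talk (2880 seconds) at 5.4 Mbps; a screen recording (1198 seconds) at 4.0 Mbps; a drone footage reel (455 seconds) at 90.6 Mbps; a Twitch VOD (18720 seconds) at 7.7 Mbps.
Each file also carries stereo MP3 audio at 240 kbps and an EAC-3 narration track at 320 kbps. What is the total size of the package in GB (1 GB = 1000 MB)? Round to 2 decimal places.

27.34 GB

Audio total: 240 + 320 = 560 kbps = 0.560 Mbps.
conference talk: 5.960 Mbps × 2880 s = 17164.8 Mb
screen recording: 4.560 Mbps × 1198 s = 5462.9 Mb
drone footage reel: 91.160 Mbps × 455 s = 41477.8 Mb
Twitch VOD: 8.260 Mbps × 18720 s = 154627.2 Mb
Total: 218732.7 Mb = 27341.6 MB.
= 27.34 GB.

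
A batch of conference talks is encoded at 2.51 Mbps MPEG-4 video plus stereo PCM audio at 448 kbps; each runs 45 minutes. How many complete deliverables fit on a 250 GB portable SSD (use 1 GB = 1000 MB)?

45 min = 2700 s
Audio: 448 kbps = 0.448 Mbps.
Total bitrate: 2.958 Mbps.
Per item: 2.958 Mbps × 2700 s = 7,987 Mb = 998.3 MB.
Capacity: 250 GB = 2,000,000 Mb; 250.42 items → 250 complete.

250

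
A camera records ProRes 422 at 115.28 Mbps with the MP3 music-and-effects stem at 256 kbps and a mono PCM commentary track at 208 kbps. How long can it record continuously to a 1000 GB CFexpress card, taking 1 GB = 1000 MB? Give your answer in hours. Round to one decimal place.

19.2 hours

Audio total: 256 + 208 = 464 kbps = 0.464 Mbps.
Total bitrate: 115.28 + 0.464 = 115.744 Mbps.
Capacity: 1000 GB = 8,000,000 Mb.
Recording time: 8,000,000 / 115.744 = 69,118 s ≈ 19.2 hours.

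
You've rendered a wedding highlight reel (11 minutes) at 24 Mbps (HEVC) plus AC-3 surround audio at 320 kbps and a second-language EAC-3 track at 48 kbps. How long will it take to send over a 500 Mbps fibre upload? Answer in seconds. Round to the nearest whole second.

32 seconds

11 min = 660 s
Audio total: 320 + 48 = 368 kbps = 0.368 Mbps.
Total bitrate: 24.368 Mbps.
File: 24.368 Mbps × 660 s = 16082.9 Mb.
At 500 Mbps: 16082.9 / 500 = 32.2 s ≈ 32.2 seconds.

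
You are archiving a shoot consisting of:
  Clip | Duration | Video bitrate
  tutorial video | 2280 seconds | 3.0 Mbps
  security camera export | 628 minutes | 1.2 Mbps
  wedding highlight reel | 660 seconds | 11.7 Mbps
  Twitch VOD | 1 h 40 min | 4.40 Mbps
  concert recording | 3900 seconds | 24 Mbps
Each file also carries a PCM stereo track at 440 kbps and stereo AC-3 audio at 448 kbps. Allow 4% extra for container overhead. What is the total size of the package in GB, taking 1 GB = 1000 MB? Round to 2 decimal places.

29.20 GB

Audio total: 440 + 448 = 888 kbps = 0.888 Mbps.
tutorial video: 3.888 Mbps × 2280 s × 1.04 = 9219.2 Mb
security camera export: 2.088 Mbps × 37680 s × 1.04 = 81822.9 Mb
wedding highlight reel: 12.588 Mbps × 660 s × 1.04 = 8640.4 Mb
Twitch VOD: 5.288 Mbps × 6000 s × 1.04 = 32997.1 Mb
concert recording: 24.888 Mbps × 3900 s × 1.04 = 100945.7 Mb
Total: 233625.4 Mb = 29203.2 MB.
= 29.20 GB.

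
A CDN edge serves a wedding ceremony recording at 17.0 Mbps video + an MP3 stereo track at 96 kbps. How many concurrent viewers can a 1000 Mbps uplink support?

58

Audio: 96 kbps = 0.096 Mbps.
Per-viewer media rate: 17.096 Mbps.
1000 Mbps = 1,000 Mbps; 1,000 / 17.096 = 58.49 → 58 viewers.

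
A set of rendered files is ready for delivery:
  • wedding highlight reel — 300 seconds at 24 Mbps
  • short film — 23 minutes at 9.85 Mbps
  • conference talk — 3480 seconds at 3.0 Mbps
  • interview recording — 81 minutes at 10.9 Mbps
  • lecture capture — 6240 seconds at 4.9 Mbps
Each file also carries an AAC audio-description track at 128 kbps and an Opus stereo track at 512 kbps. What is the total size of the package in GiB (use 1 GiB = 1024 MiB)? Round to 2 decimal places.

Audio total: 128 + 512 = 640 kbps = 0.640 Mbps.
wedding highlight reel: 24.640 Mbps × 300 s = 7392.0 Mb
short film: 10.490 Mbps × 1380 s = 14476.2 Mb
conference talk: 3.640 Mbps × 3480 s = 12667.2 Mb
interview recording: 11.540 Mbps × 4860 s = 56084.4 Mb
lecture capture: 5.540 Mbps × 6240 s = 34569.6 Mb
Total: 125189.4 Mb = 15648.7 MB.
= 14.57 GiB.

14.57 GiB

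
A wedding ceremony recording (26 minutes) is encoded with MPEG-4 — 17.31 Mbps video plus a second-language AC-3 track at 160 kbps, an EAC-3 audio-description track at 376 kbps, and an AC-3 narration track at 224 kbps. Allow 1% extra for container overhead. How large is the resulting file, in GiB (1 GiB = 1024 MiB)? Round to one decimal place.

26 min = 1560 s
Audio total: 160 + 376 + 224 = 760 kbps = 0.760 Mbps.
Total bitrate: 17.31 + 0.760 = 18.070 Mbps.
Stream data: 18.070 Mbps × 1560 s = 28189.2 Mb.
With 1% container overhead: ×1.01.
28,471 Mb = 3,558,886,500 bytes ÷ 1,073,741,824 = 3.314 GiB.

3.3 GiB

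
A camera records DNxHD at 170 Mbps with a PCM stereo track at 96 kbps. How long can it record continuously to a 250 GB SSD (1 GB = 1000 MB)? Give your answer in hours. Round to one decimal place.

Audio: 96 kbps = 0.096 Mbps.
Total bitrate: 170 + 0.096 = 170.096 Mbps.
Capacity: 250 GB = 2,000,000 Mb.
Recording time: 2,000,000 / 170.096 = 11,758 s ≈ 3.27 hours.

3.3 hours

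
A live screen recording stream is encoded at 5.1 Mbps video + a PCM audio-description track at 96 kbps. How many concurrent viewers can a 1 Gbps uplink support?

Audio: 96 kbps = 0.096 Mbps.
Per-viewer media rate: 5.196 Mbps.
1 Gbps = 1,000 Mbps; 1,000 / 5.196 = 192.46 → 192 viewers.

192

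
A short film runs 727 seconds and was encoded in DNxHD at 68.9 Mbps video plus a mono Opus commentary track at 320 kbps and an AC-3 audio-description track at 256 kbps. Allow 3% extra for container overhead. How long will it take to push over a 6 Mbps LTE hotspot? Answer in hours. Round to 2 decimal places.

Audio total: 320 + 256 = 576 kbps = 0.576 Mbps.
Total bitrate: 69.476 Mbps.
File: 69.476 Mbps × 727 s = 50509.1 Mb.
With 3% container overhead: ×1.03. → 52024.3 Mb.
At 6 Mbps: 52024.3 / 6 = 8670.7 s ≈ 2.41 hours.

2.41 hours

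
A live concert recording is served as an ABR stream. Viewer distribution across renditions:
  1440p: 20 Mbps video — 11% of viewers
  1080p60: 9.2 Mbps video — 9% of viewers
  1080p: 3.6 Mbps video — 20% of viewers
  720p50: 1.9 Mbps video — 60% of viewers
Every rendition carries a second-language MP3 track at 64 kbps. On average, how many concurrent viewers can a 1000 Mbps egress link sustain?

201

Audio: 64 kbps = 0.064 Mbps.
Average per-viewer bitrate: 0.11×20.064 + 0.09×9.264 + 0.20×3.664 + 0.60×1.964 = 4.952 Mbps.
1000 Mbps = 1,000 Mbps; 1,000 / 4.952 = 201.94 → 201.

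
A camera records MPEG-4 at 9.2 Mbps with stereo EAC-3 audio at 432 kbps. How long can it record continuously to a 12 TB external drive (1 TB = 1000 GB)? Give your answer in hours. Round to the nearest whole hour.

Audio: 432 kbps = 0.432 Mbps.
Total bitrate: 9.2 + 0.432 = 9.632 Mbps.
Capacity: 12 TB = 96,000,000 Mb.
Recording time: 96,000,000 / 9.632 = 9,966,777 s ≈ 2,769 hours.

2769 hours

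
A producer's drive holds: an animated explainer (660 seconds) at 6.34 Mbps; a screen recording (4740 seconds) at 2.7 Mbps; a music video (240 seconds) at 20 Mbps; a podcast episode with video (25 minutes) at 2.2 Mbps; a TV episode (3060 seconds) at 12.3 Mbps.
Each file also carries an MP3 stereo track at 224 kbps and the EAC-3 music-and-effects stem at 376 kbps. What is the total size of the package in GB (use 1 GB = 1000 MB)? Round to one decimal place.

8.6 GB

Audio total: 224 + 376 = 600 kbps = 0.600 Mbps.
animated explainer: 6.940 Mbps × 660 s = 4580.4 Mb
screen recording: 3.300 Mbps × 4740 s = 15642.0 Mb
music video: 20.600 Mbps × 240 s = 4944.0 Mb
podcast episode with video: 2.800 Mbps × 1500 s = 4200.0 Mb
TV episode: 12.900 Mbps × 3060 s = 39474.0 Mb
Total: 68840.4 Mb = 8605.0 MB.
= 8.605 GB.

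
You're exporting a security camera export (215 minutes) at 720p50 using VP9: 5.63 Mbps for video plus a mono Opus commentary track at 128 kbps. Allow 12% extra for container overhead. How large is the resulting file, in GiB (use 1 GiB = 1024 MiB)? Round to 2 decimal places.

215 min = 12900 s
Audio: 128 kbps = 0.128 Mbps.
Total bitrate: 5.63 + 0.128 = 5.758 Mbps.
Stream data: 5.758 Mbps × 12900 s = 74278.2 Mb.
With 12% container overhead: ×1.12.
83,192 Mb = 10,398,948,000 bytes ÷ 1,073,741,824 = 9.685 GiB.

9.68 GiB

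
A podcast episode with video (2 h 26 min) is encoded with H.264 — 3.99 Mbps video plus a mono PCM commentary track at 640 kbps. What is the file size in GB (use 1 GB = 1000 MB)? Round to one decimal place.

5.1 GB

2 h 26 min = 146 min = 8760 s
Audio: 640 kbps = 0.640 Mbps.
Total bitrate: 3.99 + 0.640 = 4.630 Mbps.
Stream data: 4.630 Mbps × 8760 s = 40558.8 Mb.
40,559 Mb ÷ 8 = 5,070 MB → 5.070 GB.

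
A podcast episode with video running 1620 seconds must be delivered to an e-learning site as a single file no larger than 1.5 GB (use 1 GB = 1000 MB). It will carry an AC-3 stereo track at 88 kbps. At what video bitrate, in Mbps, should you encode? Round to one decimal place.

7.3 Mbps

Budget: 1.5 GB = 12000.0 Mb.
Total bitrate budget: 12000.0 Mb / 1620 s = 7.407 Mbps.
Audio: 88 kbps = 0.088 Mbps.
Video: 7.407 − 0.088 = 7.319 Mbps.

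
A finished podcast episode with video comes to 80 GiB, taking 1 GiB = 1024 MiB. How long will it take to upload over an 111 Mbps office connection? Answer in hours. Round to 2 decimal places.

File: 80 GiB = 687194.8 Mb.
At 111 Mbps: 687194.8 / 111 = 6190.9 s ≈ 1.72 hours.

1.72 hours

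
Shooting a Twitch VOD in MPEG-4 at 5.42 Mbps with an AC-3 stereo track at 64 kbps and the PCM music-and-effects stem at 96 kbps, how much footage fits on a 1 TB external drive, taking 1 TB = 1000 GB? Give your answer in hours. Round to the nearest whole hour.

398 hours

Audio total: 64 + 96 = 160 kbps = 0.160 Mbps.
Total bitrate: 5.42 + 0.160 = 5.580 Mbps.
Capacity: 1 TB = 8,000,000 Mb.
Recording time: 8,000,000 / 5.580 = 1,433,692 s ≈ 398 hours.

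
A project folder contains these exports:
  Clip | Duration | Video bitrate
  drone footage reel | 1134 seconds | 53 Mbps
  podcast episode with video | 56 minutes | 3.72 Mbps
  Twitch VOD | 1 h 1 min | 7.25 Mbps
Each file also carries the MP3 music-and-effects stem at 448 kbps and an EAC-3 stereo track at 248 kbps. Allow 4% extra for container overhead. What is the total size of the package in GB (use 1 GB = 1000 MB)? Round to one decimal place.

13.6 GB

Audio total: 448 + 248 = 696 kbps = 0.696 Mbps.
drone footage reel: 53.696 Mbps × 1134 s × 1.04 = 63326.9 Mb
podcast episode with video: 4.416 Mbps × 3360 s × 1.04 = 15431.3 Mb
Twitch VOD: 7.946 Mbps × 3660 s × 1.04 = 30245.7 Mb
Total: 109003.8 Mb = 13625.5 MB.
= 13.63 GB.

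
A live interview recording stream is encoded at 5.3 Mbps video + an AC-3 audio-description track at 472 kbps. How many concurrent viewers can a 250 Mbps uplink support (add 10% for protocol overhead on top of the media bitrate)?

Audio: 472 kbps = 0.472 Mbps.
Per-viewer media rate: 5.772 Mbps.
On the wire with 10% overhead: 6.349 Mbps.
250 Mbps = 250.0 Mbps; 250.0 / 6.349 = 39.38 → 39 viewers.

39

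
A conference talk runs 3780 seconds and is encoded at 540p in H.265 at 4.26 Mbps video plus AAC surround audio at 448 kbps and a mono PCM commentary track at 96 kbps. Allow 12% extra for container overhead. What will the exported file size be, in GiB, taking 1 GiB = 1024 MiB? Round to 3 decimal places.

2.368 GiB

Audio total: 448 + 96 = 544 kbps = 0.544 Mbps.
Total bitrate: 4.26 + 0.544 = 4.804 Mbps.
Stream data: 4.804 Mbps × 3780 s = 18159.1 Mb.
With 12% container overhead: ×1.12.
20,338 Mb = 2,542,276,800 bytes ÷ 1,073,741,824 = 2.368 GiB.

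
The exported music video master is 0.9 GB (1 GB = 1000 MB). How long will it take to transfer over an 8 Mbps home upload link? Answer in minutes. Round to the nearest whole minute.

File: 0.9 GB = 7200.0 Mb.
At 8 Mbps: 7200.0 / 8 = 900.0 s ≈ 15 minutes.

15 minutes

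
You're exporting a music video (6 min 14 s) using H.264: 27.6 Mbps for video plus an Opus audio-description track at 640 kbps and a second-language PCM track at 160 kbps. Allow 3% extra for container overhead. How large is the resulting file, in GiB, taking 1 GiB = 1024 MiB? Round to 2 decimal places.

1.27 GiB

6 min 14 s = 374 s
Audio total: 640 + 160 = 800 kbps = 0.800 Mbps.
Total bitrate: 27.6 + 0.800 = 28.400 Mbps.
Stream data: 28.400 Mbps × 374 s = 10621.6 Mb.
With 3% container overhead: ×1.03.
10,940 Mb = 1,367,531,000 bytes ÷ 1,073,741,824 = 1.274 GiB.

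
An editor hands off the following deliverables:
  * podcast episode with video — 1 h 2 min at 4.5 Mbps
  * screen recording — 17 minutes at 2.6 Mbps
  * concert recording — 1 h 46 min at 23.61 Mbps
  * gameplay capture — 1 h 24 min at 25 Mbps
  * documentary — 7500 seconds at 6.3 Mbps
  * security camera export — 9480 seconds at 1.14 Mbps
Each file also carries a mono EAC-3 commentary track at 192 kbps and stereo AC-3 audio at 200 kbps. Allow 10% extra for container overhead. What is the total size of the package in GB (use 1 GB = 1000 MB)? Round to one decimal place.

50.4 GB

Audio total: 192 + 200 = 392 kbps = 0.392 Mbps.
podcast episode with video: 4.892 Mbps × 3720 s × 1.10 = 20018.1 Mb
screen recording: 2.992 Mbps × 1020 s × 1.10 = 3357.0 Mb
concert recording: 24.002 Mbps × 6360 s × 1.10 = 167918.0 Mb
gameplay capture: 25.392 Mbps × 5040 s × 1.10 = 140773.2 Mb
documentary: 6.692 Mbps × 7500 s × 1.10 = 55209.0 Mb
security camera export: 1.532 Mbps × 9480 s × 1.10 = 15975.7 Mb
Total: 403251.0 Mb = 50406.4 MB.
= 50.41 GB.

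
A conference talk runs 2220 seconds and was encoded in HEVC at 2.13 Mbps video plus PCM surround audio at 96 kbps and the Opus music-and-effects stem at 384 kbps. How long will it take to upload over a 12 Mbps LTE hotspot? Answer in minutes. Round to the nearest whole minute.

Audio total: 96 + 384 = 480 kbps = 0.480 Mbps.
Total bitrate: 2.610 Mbps.
File: 2.610 Mbps × 2220 s = 5794.2 Mb.
At 12 Mbps: 5794.2 / 12 = 482.9 s ≈ 8.05 minutes.

8 minutes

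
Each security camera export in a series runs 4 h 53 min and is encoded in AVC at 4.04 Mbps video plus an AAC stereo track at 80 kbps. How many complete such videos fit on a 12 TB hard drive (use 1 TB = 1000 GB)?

4 h 53 min = 293 min = 17580 s
Audio: 80 kbps = 0.080 Mbps.
Total bitrate: 4.120 Mbps.
Per item: 4.120 Mbps × 17580 s = 72,430 Mb = 9,054 MB.
Capacity: 12 TB = 96,000,000 Mb; 1325.42 items → 1325 complete.

1325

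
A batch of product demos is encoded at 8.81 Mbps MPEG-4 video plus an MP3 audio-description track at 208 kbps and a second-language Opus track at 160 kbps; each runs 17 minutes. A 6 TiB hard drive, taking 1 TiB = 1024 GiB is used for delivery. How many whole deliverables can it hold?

17 min = 1020 s
Audio total: 208 + 160 = 368 kbps = 0.368 Mbps.
Total bitrate: 9.178 Mbps.
Per item: 9.178 Mbps × 1020 s = 9,362 Mb = 1,170 MB.
Capacity: 6 TiB = 52,776,558 Mb; 5637.58 items → 5637 complete.

5637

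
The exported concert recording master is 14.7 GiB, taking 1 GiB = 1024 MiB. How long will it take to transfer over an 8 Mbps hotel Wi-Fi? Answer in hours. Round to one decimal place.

4.4 hours

File: 14.7 GiB = 126272.0 Mb.
At 8 Mbps: 126272.0 / 8 = 15784.0 s ≈ 4.38 hours.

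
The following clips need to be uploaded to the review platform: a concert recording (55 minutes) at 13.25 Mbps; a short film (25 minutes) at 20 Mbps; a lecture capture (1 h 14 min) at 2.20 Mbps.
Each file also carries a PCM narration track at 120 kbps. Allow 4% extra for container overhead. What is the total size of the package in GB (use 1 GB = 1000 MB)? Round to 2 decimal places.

Audio: 120 kbps = 0.120 Mbps.
concert recording: 13.370 Mbps × 3300 s × 1.04 = 45885.8 Mb
short film: 20.120 Mbps × 1500 s × 1.04 = 31387.2 Mb
lecture capture: 2.320 Mbps × 4440 s × 1.04 = 10712.8 Mb
Total: 87985.9 Mb = 10998.2 MB.
= 11.00 GB.

11.00 GB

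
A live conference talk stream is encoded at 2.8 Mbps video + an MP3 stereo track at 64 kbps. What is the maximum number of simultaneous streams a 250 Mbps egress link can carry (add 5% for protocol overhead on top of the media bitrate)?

Audio: 64 kbps = 0.064 Mbps.
Per-viewer media rate: 2.864 Mbps.
On the wire with 5% overhead: 3.007 Mbps.
250 Mbps = 250.0 Mbps; 250.0 / 3.007 = 83.13 → 83 viewers.

83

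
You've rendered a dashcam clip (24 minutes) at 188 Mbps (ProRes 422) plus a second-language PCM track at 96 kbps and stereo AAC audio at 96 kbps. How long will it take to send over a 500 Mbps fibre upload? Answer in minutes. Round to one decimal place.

9.0 minutes

24 min = 1440 s
Audio total: 96 + 96 = 192 kbps = 0.192 Mbps.
Total bitrate: 188.192 Mbps.
File: 188.192 Mbps × 1440 s = 270996.5 Mb.
At 500 Mbps: 270996.5 / 500 = 542.0 s ≈ 9.03 minutes.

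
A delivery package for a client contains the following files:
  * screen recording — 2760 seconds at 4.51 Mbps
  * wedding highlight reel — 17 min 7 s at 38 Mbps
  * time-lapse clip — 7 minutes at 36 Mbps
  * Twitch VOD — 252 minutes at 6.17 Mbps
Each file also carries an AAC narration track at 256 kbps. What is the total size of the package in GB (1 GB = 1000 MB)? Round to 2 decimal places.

Audio: 256 kbps = 0.256 Mbps.
screen recording: 4.766 Mbps × 2760 s = 13154.2 Mb
wedding highlight reel: 38.256 Mbps × 1027 s = 39288.9 Mb
time-lapse clip: 36.256 Mbps × 420 s = 15227.5 Mb
Twitch VOD: 6.426 Mbps × 15120 s = 97161.1 Mb
Total: 164831.7 Mb = 20604.0 MB.
= 20.60 GB.

20.60 GB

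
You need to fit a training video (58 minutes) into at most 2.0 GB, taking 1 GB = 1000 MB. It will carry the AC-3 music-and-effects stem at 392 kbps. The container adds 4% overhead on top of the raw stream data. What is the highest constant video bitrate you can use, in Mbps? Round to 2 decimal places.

Budget: 2.0 GB = 16000.0 Mb.
Stream payload after overhead: 16000.0 / 1.04 = 15384.6 Mb.
58 min = 3480 s
Total bitrate budget: 15384.6 Mb / 3480 s = 4.421 Mbps.
Audio: 392 kbps = 0.392 Mbps.
Video: 4.421 − 0.392 = 4.029 Mbps.

4.03 Mbps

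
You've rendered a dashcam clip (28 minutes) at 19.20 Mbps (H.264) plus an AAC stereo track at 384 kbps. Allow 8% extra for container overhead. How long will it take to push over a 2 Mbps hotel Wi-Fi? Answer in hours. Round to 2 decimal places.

4.94 hours

28 min = 1680 s
Audio: 384 kbps = 0.384 Mbps.
Total bitrate: 19.584 Mbps.
File: 19.584 Mbps × 1680 s = 32901.1 Mb.
With 8% container overhead: ×1.08. → 35533.2 Mb.
At 2 Mbps: 35533.2 / 2 = 17766.6 s ≈ 4.94 hours.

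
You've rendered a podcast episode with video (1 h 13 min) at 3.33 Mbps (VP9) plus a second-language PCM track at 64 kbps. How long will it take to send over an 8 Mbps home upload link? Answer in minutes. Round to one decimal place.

31.0 minutes

1 h 13 min = 73 min = 4380 s
Audio: 64 kbps = 0.064 Mbps.
Total bitrate: 3.394 Mbps.
File: 3.394 Mbps × 4380 s = 14865.7 Mb.
At 8 Mbps: 14865.7 / 8 = 1858.2 s ≈ 31 minutes.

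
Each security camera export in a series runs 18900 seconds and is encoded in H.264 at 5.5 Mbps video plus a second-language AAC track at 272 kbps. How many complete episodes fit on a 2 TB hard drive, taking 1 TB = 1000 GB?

Audio: 272 kbps = 0.272 Mbps.
Total bitrate: 5.772 Mbps.
Per item: 5.772 Mbps × 18900 s = 109,091 Mb = 13,636 MB.
Capacity: 2 TB = 16,000,000 Mb; 146.67 items → 146 complete.

146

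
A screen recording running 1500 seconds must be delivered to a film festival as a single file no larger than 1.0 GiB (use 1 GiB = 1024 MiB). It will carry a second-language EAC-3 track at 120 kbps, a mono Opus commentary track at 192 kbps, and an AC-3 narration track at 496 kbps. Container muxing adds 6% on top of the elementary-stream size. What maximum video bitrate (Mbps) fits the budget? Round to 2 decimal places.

Budget: 1.0 GiB = 8589.9 Mb.
Stream payload after overhead: 8589.9 / 1.06 = 8103.7 Mb.
Total bitrate budget: 8103.7 Mb / 1500 s = 5.402 Mbps.
Audio total: 120 + 192 + 496 = 808 kbps = 0.808 Mbps.
Video: 5.402 − 0.808 = 4.594 Mbps.

4.59 Mbps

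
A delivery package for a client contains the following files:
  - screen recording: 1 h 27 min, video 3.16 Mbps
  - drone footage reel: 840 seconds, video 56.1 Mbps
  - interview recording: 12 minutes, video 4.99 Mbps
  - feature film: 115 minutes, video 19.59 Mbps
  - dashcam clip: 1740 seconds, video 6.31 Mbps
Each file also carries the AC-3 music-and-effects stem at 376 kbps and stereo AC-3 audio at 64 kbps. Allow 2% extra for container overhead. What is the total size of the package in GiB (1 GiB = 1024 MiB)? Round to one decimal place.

26.1 GiB

Audio total: 376 + 64 = 440 kbps = 0.440 Mbps.
screen recording: 3.600 Mbps × 5220 s × 1.02 = 19167.8 Mb
drone footage reel: 56.540 Mbps × 840 s × 1.02 = 48443.5 Mb
interview recording: 5.430 Mbps × 720 s × 1.02 = 3987.8 Mb
feature film: 20.030 Mbps × 6900 s × 1.02 = 140971.1 Mb
dashcam clip: 6.750 Mbps × 1740 s × 1.02 = 11979.9 Mb
Total: 224550.1 Mb = 28068.8 MB.
= 26.14 GiB.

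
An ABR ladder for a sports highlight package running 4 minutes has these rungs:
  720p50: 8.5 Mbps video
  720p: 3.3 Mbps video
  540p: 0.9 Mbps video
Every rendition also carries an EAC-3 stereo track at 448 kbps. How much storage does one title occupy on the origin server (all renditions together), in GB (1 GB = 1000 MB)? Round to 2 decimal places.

0.42 GB

4 min = 240 s
Audio: 448 kbps = 0.448 Mbps.
Sum of rendition bitrates: (8.5+0.448) + (3.3+0.448) + (0.9+0.448) = 14.044 Mbps.
× 240 s = 3,371 Mb = 421.3 MB = 0.4213 GB.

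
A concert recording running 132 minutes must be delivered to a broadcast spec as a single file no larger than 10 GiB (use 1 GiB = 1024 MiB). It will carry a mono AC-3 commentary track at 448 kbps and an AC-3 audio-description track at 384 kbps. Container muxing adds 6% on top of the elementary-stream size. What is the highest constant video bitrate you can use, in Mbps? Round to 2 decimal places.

9.40 Mbps

Budget: 10 GiB = 85899.3 Mb.
Stream payload after overhead: 85899.3 / 1.06 = 81037.1 Mb.
132 min = 7920 s
Total bitrate budget: 81037.1 Mb / 7920 s = 10.232 Mbps.
Audio total: 448 + 384 = 832 kbps = 0.832 Mbps.
Video: 10.232 − 0.832 = 9.400 Mbps.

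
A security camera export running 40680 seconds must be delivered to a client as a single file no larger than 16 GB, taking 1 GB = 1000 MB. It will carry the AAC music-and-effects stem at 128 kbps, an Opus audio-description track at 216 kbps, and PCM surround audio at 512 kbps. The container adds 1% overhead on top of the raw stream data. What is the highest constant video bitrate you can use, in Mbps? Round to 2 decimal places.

Budget: 16 GB = 128000.0 Mb.
Stream payload after overhead: 128000.0 / 1.01 = 126732.7 Mb.
Total bitrate budget: 126732.7 Mb / 40680 s = 3.115 Mbps.
Audio total: 128 + 216 + 512 = 856 kbps = 0.856 Mbps.
Video: 3.115 − 0.856 = 2.259 Mbps.

2.26 Mbps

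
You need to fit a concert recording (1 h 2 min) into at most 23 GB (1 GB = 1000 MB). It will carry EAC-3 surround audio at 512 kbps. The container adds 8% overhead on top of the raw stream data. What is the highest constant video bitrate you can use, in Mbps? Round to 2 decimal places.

45.29 Mbps

Budget: 23 GB = 184000.0 Mb.
Stream payload after overhead: 184000.0 / 1.08 = 170370.4 Mb.
1 h 2 min = 62 min = 3720 s
Total bitrate budget: 170370.4 Mb / 3720 s = 45.798 Mbps.
Audio: 512 kbps = 0.512 Mbps.
Video: 45.798 − 0.512 = 45.286 Mbps.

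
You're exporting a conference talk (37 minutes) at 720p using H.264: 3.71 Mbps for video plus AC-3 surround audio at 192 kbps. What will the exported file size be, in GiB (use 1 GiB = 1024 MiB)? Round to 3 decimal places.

37 min = 2220 s
Audio: 192 kbps = 0.192 Mbps.
Total bitrate: 3.71 + 0.192 = 3.902 Mbps.
Stream data: 3.902 Mbps × 2220 s = 8662.4 Mb.
8,662 Mb = 1,082,805,000 bytes ÷ 1,073,741,824 = 1.008 GiB.

1.008 GiB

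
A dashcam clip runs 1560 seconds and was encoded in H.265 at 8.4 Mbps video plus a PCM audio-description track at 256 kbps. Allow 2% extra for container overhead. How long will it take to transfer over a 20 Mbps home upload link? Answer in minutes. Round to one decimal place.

11.5 minutes

Audio: 256 kbps = 0.256 Mbps.
Total bitrate: 8.656 Mbps.
File: 8.656 Mbps × 1560 s = 13503.4 Mb.
With 2% container overhead: ×1.02. → 13773.4 Mb.
At 20 Mbps: 13773.4 / 20 = 688.7 s ≈ 11.5 minutes.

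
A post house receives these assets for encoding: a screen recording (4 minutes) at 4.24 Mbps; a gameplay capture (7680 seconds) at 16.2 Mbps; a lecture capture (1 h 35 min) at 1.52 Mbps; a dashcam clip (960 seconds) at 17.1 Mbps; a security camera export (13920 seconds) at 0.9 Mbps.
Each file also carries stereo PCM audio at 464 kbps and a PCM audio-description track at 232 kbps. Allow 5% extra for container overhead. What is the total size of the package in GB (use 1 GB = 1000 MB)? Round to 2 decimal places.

Audio total: 464 + 232 = 696 kbps = 0.696 Mbps.
screen recording: 4.936 Mbps × 240 s × 1.05 = 1243.9 Mb
gameplay capture: 16.896 Mbps × 7680 s × 1.05 = 136249.3 Mb
lecture capture: 2.216 Mbps × 5700 s × 1.05 = 13262.8 Mb
dashcam clip: 17.796 Mbps × 960 s × 1.05 = 17938.4 Mb
security camera export: 1.596 Mbps × 13920 s × 1.05 = 23327.1 Mb
Total: 192021.5 Mb = 24002.7 MB.
= 24.00 GB.

24.00 GB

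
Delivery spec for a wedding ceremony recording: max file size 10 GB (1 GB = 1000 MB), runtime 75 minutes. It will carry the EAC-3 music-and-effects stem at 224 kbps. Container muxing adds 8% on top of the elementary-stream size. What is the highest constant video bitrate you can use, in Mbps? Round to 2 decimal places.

16.24 Mbps

Budget: 10 GB = 80000.0 Mb.
Stream payload after overhead: 80000.0 / 1.08 = 74074.1 Mb.
75 min = 4500 s
Total bitrate budget: 74074.1 Mb / 4500 s = 16.461 Mbps.
Audio: 224 kbps = 0.224 Mbps.
Video: 16.461 − 0.224 = 16.237 Mbps.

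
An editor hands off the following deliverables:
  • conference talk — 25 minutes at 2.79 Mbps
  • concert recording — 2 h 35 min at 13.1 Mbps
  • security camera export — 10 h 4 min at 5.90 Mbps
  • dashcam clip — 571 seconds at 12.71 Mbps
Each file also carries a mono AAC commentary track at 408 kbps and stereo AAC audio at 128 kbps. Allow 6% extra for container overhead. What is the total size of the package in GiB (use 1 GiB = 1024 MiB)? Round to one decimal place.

46.0 GiB

Audio total: 408 + 128 = 536 kbps = 0.536 Mbps.
conference talk: 3.326 Mbps × 1500 s × 1.06 = 5288.3 Mb
concert recording: 13.636 Mbps × 9300 s × 1.06 = 134423.7 Mb
security camera export: 6.436 Mbps × 36240 s × 1.06 = 247235.1 Mb
dashcam clip: 13.246 Mbps × 571 s × 1.06 = 8017.3 Mb
Total: 394964.4 Mb = 49370.5 MB.
= 45.98 GiB.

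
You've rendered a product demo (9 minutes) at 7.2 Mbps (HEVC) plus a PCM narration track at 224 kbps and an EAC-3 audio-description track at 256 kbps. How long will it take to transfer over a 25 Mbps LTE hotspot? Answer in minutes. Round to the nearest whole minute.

9 min = 540 s
Audio total: 224 + 256 = 480 kbps = 0.480 Mbps.
Total bitrate: 7.680 Mbps.
File: 7.680 Mbps × 540 s = 4147.2 Mb.
At 25 Mbps: 4147.2 / 25 = 165.9 s ≈ 2.76 minutes.

3 minutes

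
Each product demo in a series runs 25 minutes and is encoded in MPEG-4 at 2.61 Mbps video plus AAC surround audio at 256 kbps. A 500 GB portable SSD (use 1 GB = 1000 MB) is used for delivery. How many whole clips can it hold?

930

25 min = 1500 s
Audio: 256 kbps = 0.256 Mbps.
Total bitrate: 2.866 Mbps.
Per item: 2.866 Mbps × 1500 s = 4,299 Mb = 537.4 MB.
Capacity: 500 GB = 4,000,000 Mb; 930.45 items → 930 complete.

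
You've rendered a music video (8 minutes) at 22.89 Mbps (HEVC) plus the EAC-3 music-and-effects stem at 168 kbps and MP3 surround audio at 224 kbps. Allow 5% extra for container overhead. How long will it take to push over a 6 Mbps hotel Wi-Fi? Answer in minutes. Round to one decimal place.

32.6 minutes

8 min = 480 s
Audio total: 168 + 224 = 392 kbps = 0.392 Mbps.
Total bitrate: 23.282 Mbps.
File: 23.282 Mbps × 480 s = 11175.4 Mb.
With 5% container overhead: ×1.05. → 11734.1 Mb.
At 6 Mbps: 11734.1 / 6 = 1955.7 s ≈ 32.6 minutes.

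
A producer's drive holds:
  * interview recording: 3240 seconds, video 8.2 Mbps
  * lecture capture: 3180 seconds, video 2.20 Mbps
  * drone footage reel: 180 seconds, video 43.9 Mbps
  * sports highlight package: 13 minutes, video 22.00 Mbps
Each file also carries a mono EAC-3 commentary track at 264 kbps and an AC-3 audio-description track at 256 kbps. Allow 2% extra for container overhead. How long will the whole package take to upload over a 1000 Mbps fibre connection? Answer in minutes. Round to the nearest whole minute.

1 minutes

Audio total: 264 + 256 = 520 kbps = 0.520 Mbps.
interview recording: 8.720 Mbps × 3240 s × 1.02 = 28817.9 Mb
lecture capture: 2.720 Mbps × 3180 s × 1.02 = 8822.6 Mb
drone footage reel: 44.420 Mbps × 180 s × 1.02 = 8155.5 Mb
sports highlight package: 22.520 Mbps × 780 s × 1.02 = 17916.9 Mb
Total: 63712.9 Mb = 7964.1 MB.
At 1000 Mbps: 63712.9 / 1000 = 64 s ≈ 1.06 minutes.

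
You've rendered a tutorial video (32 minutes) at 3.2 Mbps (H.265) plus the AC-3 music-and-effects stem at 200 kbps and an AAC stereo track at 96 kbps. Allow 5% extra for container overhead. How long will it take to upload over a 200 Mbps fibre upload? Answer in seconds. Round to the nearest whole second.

35 seconds

32 min = 1920 s
Audio total: 200 + 96 = 296 kbps = 0.296 Mbps.
Total bitrate: 3.496 Mbps.
File: 3.496 Mbps × 1920 s = 6712.3 Mb.
With 5% container overhead: ×1.05. → 7047.9 Mb.
At 200 Mbps: 7047.9 / 200 = 35.2 s ≈ 35.2 seconds.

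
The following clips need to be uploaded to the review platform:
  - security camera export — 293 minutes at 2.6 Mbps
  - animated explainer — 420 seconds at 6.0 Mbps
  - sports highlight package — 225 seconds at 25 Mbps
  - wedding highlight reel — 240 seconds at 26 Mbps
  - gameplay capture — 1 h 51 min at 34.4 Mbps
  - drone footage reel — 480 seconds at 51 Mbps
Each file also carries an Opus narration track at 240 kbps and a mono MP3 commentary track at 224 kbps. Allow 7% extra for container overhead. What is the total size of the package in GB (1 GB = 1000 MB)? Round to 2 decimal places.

Audio total: 240 + 224 = 464 kbps = 0.464 Mbps.
security camera export: 3.064 Mbps × 17580 s × 1.07 = 57635.7 Mb
animated explainer: 6.464 Mbps × 420 s × 1.07 = 2904.9 Mb
sports highlight package: 25.464 Mbps × 225 s × 1.07 = 6130.5 Mb
wedding highlight reel: 26.464 Mbps × 240 s × 1.07 = 6796.0 Mb
gameplay capture: 34.864 Mbps × 6660 s × 1.07 = 248447.8 Mb
drone footage reel: 51.464 Mbps × 480 s × 1.07 = 26431.9 Mb
Total: 348346.8 Mb = 43543.3 MB.
= 43.54 GB.

43.54 GB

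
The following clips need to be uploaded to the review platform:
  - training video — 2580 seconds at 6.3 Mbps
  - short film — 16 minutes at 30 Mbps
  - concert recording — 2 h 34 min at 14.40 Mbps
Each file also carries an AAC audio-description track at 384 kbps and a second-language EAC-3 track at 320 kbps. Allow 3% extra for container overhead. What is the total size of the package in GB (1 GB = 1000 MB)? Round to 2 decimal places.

Audio total: 384 + 320 = 704 kbps = 0.704 Mbps.
training video: 7.004 Mbps × 2580 s × 1.03 = 18612.4 Mb
short film: 30.704 Mbps × 960 s × 1.03 = 30360.1 Mb
concert recording: 15.104 Mbps × 9240 s × 1.03 = 143747.8 Mb
Total: 192720.3 Mb = 24090.0 MB.
= 24.09 GB.

24.09 GB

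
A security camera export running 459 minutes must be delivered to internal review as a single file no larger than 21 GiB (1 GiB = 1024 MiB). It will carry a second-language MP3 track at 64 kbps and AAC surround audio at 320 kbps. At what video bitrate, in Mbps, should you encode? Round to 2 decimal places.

Budget: 21 GiB = 180388.6 Mb.
459 min = 27540 s
Total bitrate budget: 180388.6 Mb / 27540 s = 6.550 Mbps.
Audio total: 64 + 320 = 384 kbps = 0.384 Mbps.
Video: 6.550 − 0.384 = 6.166 Mbps.

6.17 Mbps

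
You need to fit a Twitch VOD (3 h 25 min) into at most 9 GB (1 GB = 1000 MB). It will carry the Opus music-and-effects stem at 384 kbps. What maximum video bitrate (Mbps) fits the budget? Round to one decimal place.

5.5 Mbps

Budget: 9 GB = 72000.0 Mb.
3 h 25 min = 205 min = 12300 s
Total bitrate budget: 72000.0 Mb / 12300 s = 5.854 Mbps.
Audio: 384 kbps = 0.384 Mbps.
Video: 5.854 − 0.384 = 5.470 Mbps.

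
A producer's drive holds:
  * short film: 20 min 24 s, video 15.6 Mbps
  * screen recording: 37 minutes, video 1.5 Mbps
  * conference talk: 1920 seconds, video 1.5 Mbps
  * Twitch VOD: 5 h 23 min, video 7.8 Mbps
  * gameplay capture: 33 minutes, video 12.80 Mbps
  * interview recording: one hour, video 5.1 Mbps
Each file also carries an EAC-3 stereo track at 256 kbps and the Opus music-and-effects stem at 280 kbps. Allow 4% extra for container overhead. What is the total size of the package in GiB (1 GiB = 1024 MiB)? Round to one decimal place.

28.6 GiB

Audio total: 256 + 280 = 536 kbps = 0.536 Mbps.
short film: 16.136 Mbps × 1224 s × 1.04 = 20540.5 Mb
screen recording: 2.036 Mbps × 2220 s × 1.04 = 4700.7 Mb
conference talk: 2.036 Mbps × 1920 s × 1.04 = 4065.5 Mb
Twitch VOD: 8.336 Mbps × 19380 s × 1.04 = 168013.7 Mb
gameplay capture: 13.336 Mbps × 1980 s × 1.04 = 27461.5 Mb
interview recording: 5.636 Mbps × 3600 s × 1.04 = 21101.2 Mb
Total: 245883.1 Mb = 30735.4 MB.
= 28.62 GiB.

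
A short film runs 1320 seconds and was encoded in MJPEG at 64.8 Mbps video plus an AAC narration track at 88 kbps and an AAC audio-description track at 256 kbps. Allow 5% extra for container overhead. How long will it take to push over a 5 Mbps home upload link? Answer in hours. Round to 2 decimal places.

5.02 hours

Audio total: 88 + 256 = 344 kbps = 0.344 Mbps.
Total bitrate: 65.144 Mbps.
File: 65.144 Mbps × 1320 s = 85990.1 Mb.
With 5% container overhead: ×1.05. → 90289.6 Mb.
At 5 Mbps: 90289.6 / 5 = 18057.9 s ≈ 5.02 hours.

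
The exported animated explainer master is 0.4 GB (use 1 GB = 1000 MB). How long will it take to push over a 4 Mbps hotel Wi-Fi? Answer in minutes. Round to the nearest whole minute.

13 minutes

File: 0.4 GB = 3200.0 Mb.
At 4 Mbps: 3200.0 / 4 = 800.0 s ≈ 13.3 minutes.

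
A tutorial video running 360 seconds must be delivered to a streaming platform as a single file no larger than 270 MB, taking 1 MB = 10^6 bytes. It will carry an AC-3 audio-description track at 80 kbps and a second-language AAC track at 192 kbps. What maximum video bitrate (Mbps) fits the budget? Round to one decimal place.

5.7 Mbps

Budget: 270 MB = 2160.0 Mb.
Total bitrate budget: 2160.0 Mb / 360 s = 6.000 Mbps.
Audio total: 80 + 192 = 272 kbps = 0.272 Mbps.
Video: 6.000 − 0.272 = 5.728 Mbps.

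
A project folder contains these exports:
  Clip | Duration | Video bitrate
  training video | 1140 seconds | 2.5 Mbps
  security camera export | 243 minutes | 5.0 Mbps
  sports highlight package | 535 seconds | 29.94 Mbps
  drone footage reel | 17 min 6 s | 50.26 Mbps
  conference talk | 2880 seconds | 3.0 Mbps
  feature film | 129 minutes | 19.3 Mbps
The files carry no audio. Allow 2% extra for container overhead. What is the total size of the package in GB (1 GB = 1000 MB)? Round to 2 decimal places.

training video: 2.500 Mbps × 1140 s × 1.02 = 2907.0 Mb
security camera export: 5.000 Mbps × 14580 s × 1.02 = 74358.0 Mb
sports highlight package: 29.940 Mbps × 535 s × 1.02 = 16338.3 Mb
drone footage reel: 50.260 Mbps × 1026 s × 1.02 = 52598.1 Mb
conference talk: 3.000 Mbps × 2880 s × 1.02 = 8812.8 Mb
feature film: 19.300 Mbps × 7740 s × 1.02 = 152369.6 Mb
Total: 307383.8 Mb = 38423.0 MB.
= 38.42 GB.

38.42 GB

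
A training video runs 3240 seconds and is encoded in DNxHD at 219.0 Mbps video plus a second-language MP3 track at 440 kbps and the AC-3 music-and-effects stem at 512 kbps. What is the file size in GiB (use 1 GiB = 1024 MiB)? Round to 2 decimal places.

82.96 GiB

Audio total: 440 + 512 = 952 kbps = 0.952 Mbps.
Total bitrate: 219.0 + 0.952 = 219.952 Mbps.
Stream data: 219.952 Mbps × 3240 s = 712644.5 Mb.
712,644 Mb = 89,080,560,000 bytes ÷ 1,073,741,824 = 82.96 GiB.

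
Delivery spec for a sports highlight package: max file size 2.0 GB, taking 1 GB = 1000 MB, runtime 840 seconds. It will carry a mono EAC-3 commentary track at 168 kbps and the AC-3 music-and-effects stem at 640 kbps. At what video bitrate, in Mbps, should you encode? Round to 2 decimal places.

Budget: 2.0 GB = 16000.0 Mb.
Total bitrate budget: 16000.0 Mb / 840 s = 19.048 Mbps.
Audio total: 168 + 640 = 808 kbps = 0.808 Mbps.
Video: 19.048 − 0.808 = 18.240 Mbps.

18.24 Mbps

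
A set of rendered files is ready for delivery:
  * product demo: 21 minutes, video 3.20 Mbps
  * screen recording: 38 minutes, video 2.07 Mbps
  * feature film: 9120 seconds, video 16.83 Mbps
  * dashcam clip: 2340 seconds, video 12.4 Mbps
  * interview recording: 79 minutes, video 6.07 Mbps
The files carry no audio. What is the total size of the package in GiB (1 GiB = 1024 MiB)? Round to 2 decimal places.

product demo: 3.200 Mbps × 1260 s = 4032.0 Mb
screen recording: 2.070 Mbps × 2280 s = 4719.6 Mb
feature film: 16.830 Mbps × 9120 s = 153489.6 Mb
dashcam clip: 12.400 Mbps × 2340 s = 29016.0 Mb
interview recording: 6.070 Mbps × 4740 s = 28771.8 Mb
Total: 220029.0 Mb = 27503.6 MB.
= 25.61 GiB.

25.61 GiB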